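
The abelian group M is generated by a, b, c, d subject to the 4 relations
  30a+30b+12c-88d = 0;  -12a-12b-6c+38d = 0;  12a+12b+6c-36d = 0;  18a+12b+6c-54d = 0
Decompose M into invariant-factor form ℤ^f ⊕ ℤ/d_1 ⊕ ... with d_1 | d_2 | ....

rank_ℚ(R)=4; free=4−4=0
SNF(R) diag = [2, 6, 6, 6] → torsion [2, 6, 6, 6]

Answer: M ≅ ℤ/2 ⊕ ℤ/6 ⊕ ℤ/6 ⊕ ℤ/6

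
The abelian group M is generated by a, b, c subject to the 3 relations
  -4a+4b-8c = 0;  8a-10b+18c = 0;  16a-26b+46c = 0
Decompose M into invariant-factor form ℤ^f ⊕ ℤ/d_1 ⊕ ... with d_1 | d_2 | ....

Answer: M ≅ ℤ/2 ⊕ ℤ/4 ⊕ ℤ/4

Derivation:
rank_ℚ(R)=3; free=3−3=0
SNF(R) diag = [2, 4, 4] → torsion [2, 4, 4]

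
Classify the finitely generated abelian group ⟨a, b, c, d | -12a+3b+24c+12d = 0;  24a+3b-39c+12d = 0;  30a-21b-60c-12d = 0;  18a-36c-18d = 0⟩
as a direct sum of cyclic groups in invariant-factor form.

rank_ℚ(R)=4; free=4−4=0
SNF(R) diag = [3, 9, 18, 18] → torsion [3, 9, 18, 18]

Answer: M ≅ ℤ/3 ⊕ ℤ/9 ⊕ ℤ/18 ⊕ ℤ/18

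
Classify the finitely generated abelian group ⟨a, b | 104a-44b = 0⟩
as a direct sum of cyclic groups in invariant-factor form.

rank_ℚ(R)=1; free=2−1=1
SNF(R) diag = [4] → torsion [4]

Answer: M ≅ ℤ^1 ⊕ ℤ/4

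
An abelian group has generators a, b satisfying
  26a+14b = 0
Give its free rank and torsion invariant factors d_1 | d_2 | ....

rank_ℚ(R)=1; free=2−1=1
SNF(R) diag = [2] → torsion [2]

Answer: M ≅ ℤ^1 ⊕ ℤ/2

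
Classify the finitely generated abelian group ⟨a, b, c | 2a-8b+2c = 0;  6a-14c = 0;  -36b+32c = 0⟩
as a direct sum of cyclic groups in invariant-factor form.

Answer: M ≅ ℤ/2 ⊕ ℤ/4 ⊕ ℤ/12

Derivation:
rank_ℚ(R)=3; free=3−3=0
SNF(R) diag = [2, 4, 12] → torsion [2, 4, 12]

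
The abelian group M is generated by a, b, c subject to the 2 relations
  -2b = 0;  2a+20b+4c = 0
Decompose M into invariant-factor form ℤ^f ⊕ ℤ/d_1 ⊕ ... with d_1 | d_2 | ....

Answer: M ≅ ℤ^1 ⊕ ℤ/2 ⊕ ℤ/2

Derivation:
rank_ℚ(R)=2; free=3−2=1
SNF(R) diag = [2, 2] → torsion [2, 2]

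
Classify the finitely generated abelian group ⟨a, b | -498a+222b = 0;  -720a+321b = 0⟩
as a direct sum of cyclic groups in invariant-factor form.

Answer: M ≅ ℤ/3 ⊕ ℤ/6

Derivation:
rank_ℚ(R)=2; free=2−2=0
SNF(R) diag = [3, 6] → torsion [3, 6]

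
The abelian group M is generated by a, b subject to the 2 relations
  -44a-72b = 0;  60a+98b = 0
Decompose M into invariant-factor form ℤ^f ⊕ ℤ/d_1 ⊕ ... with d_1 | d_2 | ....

rank_ℚ(R)=2; free=2−2=0
SNF(R) diag = [2, 4] → torsion [2, 4]

Answer: M ≅ ℤ/2 ⊕ ℤ/4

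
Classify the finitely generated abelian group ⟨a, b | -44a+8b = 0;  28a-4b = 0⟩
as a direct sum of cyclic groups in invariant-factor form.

rank_ℚ(R)=2; free=2−2=0
SNF(R) diag = [4, 12] → torsion [4, 12]

Answer: M ≅ ℤ/4 ⊕ ℤ/12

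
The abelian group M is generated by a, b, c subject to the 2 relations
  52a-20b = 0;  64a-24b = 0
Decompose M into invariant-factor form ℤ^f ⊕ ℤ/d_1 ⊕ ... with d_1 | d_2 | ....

rank_ℚ(R)=2; free=3−2=1
SNF(R) diag = [4, 8] → torsion [4, 8]

Answer: M ≅ ℤ^1 ⊕ ℤ/4 ⊕ ℤ/8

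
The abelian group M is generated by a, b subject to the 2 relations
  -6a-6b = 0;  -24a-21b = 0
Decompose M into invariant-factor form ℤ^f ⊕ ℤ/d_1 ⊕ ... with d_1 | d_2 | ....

Answer: M ≅ ℤ/3 ⊕ ℤ/6

Derivation:
rank_ℚ(R)=2; free=2−2=0
SNF(R) diag = [3, 6] → torsion [3, 6]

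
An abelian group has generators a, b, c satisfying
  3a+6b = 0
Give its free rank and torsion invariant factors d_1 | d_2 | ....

Answer: M ≅ ℤ^2 ⊕ ℤ/3

Derivation:
rank_ℚ(R)=1; free=3−1=2
SNF(R) diag = [3] → torsion [3]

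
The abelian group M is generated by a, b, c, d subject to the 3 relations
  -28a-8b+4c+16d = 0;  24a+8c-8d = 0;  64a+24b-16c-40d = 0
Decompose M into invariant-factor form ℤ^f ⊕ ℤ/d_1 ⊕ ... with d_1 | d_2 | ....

rank_ℚ(R)=3; free=4−3=1
SNF(R) diag = [4, 8, 8] → torsion [4, 8, 8]

Answer: M ≅ ℤ^1 ⊕ ℤ/4 ⊕ ℤ/8 ⊕ ℤ/8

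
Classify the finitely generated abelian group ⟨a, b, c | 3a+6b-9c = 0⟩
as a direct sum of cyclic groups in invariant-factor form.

Answer: M ≅ ℤ^2 ⊕ ℤ/3

Derivation:
rank_ℚ(R)=1; free=3−1=2
SNF(R) diag = [3] → torsion [3]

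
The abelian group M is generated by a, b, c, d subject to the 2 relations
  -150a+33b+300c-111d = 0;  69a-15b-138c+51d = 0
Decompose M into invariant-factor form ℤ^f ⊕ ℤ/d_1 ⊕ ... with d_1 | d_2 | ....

rank_ℚ(R)=2; free=4−2=2
SNF(R) diag = [3, 3] → torsion [3, 3]

Answer: M ≅ ℤ^2 ⊕ ℤ/3 ⊕ ℤ/3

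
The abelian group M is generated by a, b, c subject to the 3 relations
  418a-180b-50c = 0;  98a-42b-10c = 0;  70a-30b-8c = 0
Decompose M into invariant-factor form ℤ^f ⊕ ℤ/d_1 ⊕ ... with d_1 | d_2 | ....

rank_ℚ(R)=3; free=3−3=0
SNF(R) diag = [2, 6, 6] → torsion [2, 6, 6]

Answer: M ≅ ℤ/2 ⊕ ℤ/6 ⊕ ℤ/6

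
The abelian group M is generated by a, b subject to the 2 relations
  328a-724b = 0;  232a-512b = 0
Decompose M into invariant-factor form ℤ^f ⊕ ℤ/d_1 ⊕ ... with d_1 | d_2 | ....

Answer: M ≅ ℤ/4 ⊕ ℤ/8

Derivation:
rank_ℚ(R)=2; free=2−2=0
SNF(R) diag = [4, 8] → torsion [4, 8]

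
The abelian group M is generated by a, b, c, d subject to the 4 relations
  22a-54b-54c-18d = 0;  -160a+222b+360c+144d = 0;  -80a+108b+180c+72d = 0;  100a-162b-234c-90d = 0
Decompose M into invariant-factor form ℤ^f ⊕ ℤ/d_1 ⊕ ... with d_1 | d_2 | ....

rank_ℚ(R)=4; free=4−4=0
SNF(R) diag = [2, 6, 18, 36] → torsion [2, 6, 18, 36]

Answer: M ≅ ℤ/2 ⊕ ℤ/6 ⊕ ℤ/18 ⊕ ℤ/36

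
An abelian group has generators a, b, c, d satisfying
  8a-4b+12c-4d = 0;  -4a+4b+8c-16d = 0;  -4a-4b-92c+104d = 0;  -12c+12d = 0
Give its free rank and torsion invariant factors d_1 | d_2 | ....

rank_ℚ(R)=4; free=4−4=0
SNF(R) diag = [4, 4, 4, 12] → torsion [4, 4, 4, 12]

Answer: M ≅ ℤ/4 ⊕ ℤ/4 ⊕ ℤ/4 ⊕ ℤ/12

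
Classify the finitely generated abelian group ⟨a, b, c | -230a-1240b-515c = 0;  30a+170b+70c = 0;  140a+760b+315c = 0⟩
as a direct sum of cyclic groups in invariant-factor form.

rank_ℚ(R)=3; free=3−3=0
SNF(R) diag = [5, 10, 10] → torsion [5, 10, 10]

Answer: M ≅ ℤ/5 ⊕ ℤ/10 ⊕ ℤ/10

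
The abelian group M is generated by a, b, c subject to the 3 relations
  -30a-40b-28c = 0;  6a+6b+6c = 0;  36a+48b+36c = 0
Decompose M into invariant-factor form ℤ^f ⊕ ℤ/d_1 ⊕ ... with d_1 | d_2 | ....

Answer: M ≅ ℤ/2 ⊕ ℤ/6 ⊕ ℤ/12

Derivation:
rank_ℚ(R)=3; free=3−3=0
SNF(R) diag = [2, 6, 12] → torsion [2, 6, 12]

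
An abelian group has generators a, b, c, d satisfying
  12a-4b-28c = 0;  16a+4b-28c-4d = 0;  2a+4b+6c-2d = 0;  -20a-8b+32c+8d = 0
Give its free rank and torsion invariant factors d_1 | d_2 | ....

rank_ℚ(R)=4; free=4−4=0
SNF(R) diag = [2, 4, 12, 12] → torsion [2, 4, 12, 12]

Answer: M ≅ ℤ/2 ⊕ ℤ/4 ⊕ ℤ/12 ⊕ ℤ/12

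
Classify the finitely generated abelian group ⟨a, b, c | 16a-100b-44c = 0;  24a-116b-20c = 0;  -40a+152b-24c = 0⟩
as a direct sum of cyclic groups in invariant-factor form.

rank_ℚ(R)=3; free=3−3=0
SNF(R) diag = [4, 8, 24] → torsion [4, 8, 24]

Answer: M ≅ ℤ/4 ⊕ ℤ/8 ⊕ ℤ/24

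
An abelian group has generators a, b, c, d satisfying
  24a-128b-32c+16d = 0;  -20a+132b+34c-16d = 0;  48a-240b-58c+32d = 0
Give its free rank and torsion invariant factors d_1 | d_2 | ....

rank_ℚ(R)=3; free=4−3=1
SNF(R) diag = [2, 4, 8] → torsion [2, 4, 8]

Answer: M ≅ ℤ^1 ⊕ ℤ/2 ⊕ ℤ/4 ⊕ ℤ/8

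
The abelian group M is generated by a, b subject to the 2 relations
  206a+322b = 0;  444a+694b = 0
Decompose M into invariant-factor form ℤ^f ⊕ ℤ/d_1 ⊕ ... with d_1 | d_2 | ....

rank_ℚ(R)=2; free=2−2=0
SNF(R) diag = [2, 2] → torsion [2, 2]

Answer: M ≅ ℤ/2 ⊕ ℤ/2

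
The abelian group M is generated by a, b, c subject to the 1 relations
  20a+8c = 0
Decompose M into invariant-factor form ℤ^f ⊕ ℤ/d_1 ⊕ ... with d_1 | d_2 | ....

rank_ℚ(R)=1; free=3−1=2
SNF(R) diag = [4] → torsion [4]

Answer: M ≅ ℤ^2 ⊕ ℤ/4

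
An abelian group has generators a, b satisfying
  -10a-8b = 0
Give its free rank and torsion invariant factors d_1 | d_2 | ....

rank_ℚ(R)=1; free=2−1=1
SNF(R) diag = [2] → torsion [2]

Answer: M ≅ ℤ^1 ⊕ ℤ/2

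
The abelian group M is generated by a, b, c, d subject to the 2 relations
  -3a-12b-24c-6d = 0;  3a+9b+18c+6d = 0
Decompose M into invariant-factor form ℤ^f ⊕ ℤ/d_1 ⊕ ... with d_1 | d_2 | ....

rank_ℚ(R)=2; free=4−2=2
SNF(R) diag = [3, 3] → torsion [3, 3]

Answer: M ≅ ℤ^2 ⊕ ℤ/3 ⊕ ℤ/3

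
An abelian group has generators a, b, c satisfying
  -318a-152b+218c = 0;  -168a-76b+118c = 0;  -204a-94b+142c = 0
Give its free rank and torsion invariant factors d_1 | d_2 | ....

rank_ℚ(R)=3; free=3−3=0
SNF(R) diag = [2, 6, 18] → torsion [2, 6, 18]

Answer: M ≅ ℤ/2 ⊕ ℤ/6 ⊕ ℤ/18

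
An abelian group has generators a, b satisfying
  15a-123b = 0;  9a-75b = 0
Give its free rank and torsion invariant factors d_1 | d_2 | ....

Answer: M ≅ ℤ/3 ⊕ ℤ/6

Derivation:
rank_ℚ(R)=2; free=2−2=0
SNF(R) diag = [3, 6] → torsion [3, 6]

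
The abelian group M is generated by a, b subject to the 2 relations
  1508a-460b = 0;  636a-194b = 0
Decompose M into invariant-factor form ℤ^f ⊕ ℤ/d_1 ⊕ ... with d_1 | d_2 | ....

Answer: M ≅ ℤ/2 ⊕ ℤ/4

Derivation:
rank_ℚ(R)=2; free=2−2=0
SNF(R) diag = [2, 4] → torsion [2, 4]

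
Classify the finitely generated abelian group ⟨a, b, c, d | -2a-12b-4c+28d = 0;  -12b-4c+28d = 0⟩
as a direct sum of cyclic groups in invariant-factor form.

Answer: M ≅ ℤ^2 ⊕ ℤ/2 ⊕ ℤ/4

Derivation:
rank_ℚ(R)=2; free=4−2=2
SNF(R) diag = [2, 4] → torsion [2, 4]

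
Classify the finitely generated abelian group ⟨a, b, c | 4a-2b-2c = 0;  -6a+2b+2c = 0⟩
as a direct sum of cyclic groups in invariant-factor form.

rank_ℚ(R)=2; free=3−2=1
SNF(R) diag = [2, 2] → torsion [2, 2]

Answer: M ≅ ℤ^1 ⊕ ℤ/2 ⊕ ℤ/2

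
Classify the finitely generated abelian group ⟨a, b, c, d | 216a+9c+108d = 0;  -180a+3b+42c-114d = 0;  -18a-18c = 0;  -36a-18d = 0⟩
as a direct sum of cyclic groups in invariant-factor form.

rank_ℚ(R)=4; free=4−4=0
SNF(R) diag = [3, 9, 18, 18] → torsion [3, 9, 18, 18]

Answer: M ≅ ℤ/3 ⊕ ℤ/9 ⊕ ℤ/18 ⊕ ℤ/18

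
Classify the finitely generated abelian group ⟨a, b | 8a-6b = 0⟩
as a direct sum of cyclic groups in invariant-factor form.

rank_ℚ(R)=1; free=2−1=1
SNF(R) diag = [2] → torsion [2]

Answer: M ≅ ℤ^1 ⊕ ℤ/2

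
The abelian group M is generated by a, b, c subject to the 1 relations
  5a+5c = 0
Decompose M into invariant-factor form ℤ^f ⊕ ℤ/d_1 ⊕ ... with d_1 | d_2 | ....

rank_ℚ(R)=1; free=3−1=2
SNF(R) diag = [5] → torsion [5]

Answer: M ≅ ℤ^2 ⊕ ℤ/5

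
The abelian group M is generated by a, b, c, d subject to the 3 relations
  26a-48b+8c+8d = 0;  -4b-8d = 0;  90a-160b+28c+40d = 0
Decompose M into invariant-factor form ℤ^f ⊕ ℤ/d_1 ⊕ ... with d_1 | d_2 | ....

rank_ℚ(R)=3; free=4−3=1
SNF(R) diag = [2, 4, 4] → torsion [2, 4, 4]

Answer: M ≅ ℤ^1 ⊕ ℤ/2 ⊕ ℤ/4 ⊕ ℤ/4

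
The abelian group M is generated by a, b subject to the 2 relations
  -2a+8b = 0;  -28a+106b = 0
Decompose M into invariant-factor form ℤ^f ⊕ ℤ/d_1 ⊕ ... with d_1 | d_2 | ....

rank_ℚ(R)=2; free=2−2=0
SNF(R) diag = [2, 6] → torsion [2, 6]

Answer: M ≅ ℤ/2 ⊕ ℤ/6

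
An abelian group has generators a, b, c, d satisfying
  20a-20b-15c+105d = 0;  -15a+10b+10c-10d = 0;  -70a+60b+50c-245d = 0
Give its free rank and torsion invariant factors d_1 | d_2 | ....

rank_ℚ(R)=3; free=4−3=1
SNF(R) diag = [5, 5, 15] → torsion [5, 5, 15]

Answer: M ≅ ℤ^1 ⊕ ℤ/5 ⊕ ℤ/5 ⊕ ℤ/15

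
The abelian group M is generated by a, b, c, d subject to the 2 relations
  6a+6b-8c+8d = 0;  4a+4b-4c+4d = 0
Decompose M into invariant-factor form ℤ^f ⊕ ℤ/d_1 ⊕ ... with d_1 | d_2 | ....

rank_ℚ(R)=2; free=4−2=2
SNF(R) diag = [2, 4] → torsion [2, 4]

Answer: M ≅ ℤ^2 ⊕ ℤ/2 ⊕ ℤ/4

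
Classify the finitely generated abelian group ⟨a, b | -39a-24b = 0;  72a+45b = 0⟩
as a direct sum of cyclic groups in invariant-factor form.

Answer: M ≅ ℤ/3 ⊕ ℤ/9

Derivation:
rank_ℚ(R)=2; free=2−2=0
SNF(R) diag = [3, 9] → torsion [3, 9]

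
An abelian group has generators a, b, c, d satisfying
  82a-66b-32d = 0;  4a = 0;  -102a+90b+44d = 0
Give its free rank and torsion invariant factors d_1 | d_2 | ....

Answer: M ≅ ℤ^1 ⊕ ℤ/2 ⊕ ℤ/4 ⊕ ℤ/12

Derivation:
rank_ℚ(R)=3; free=4−3=1
SNF(R) diag = [2, 4, 12] → torsion [2, 4, 12]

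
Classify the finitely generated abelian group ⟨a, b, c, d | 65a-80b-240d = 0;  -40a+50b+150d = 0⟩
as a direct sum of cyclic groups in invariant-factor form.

rank_ℚ(R)=2; free=4−2=2
SNF(R) diag = [5, 10] → torsion [5, 10]

Answer: M ≅ ℤ^2 ⊕ ℤ/5 ⊕ ℤ/10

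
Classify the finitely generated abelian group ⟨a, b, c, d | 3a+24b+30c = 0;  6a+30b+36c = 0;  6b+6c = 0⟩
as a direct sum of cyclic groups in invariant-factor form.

rank_ℚ(R)=3; free=4−3=1
SNF(R) diag = [3, 6, 6] → torsion [3, 6, 6]

Answer: M ≅ ℤ^1 ⊕ ℤ/3 ⊕ ℤ/6 ⊕ ℤ/6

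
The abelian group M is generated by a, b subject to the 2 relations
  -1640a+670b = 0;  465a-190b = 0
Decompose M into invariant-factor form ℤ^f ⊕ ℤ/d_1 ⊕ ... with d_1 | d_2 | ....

rank_ℚ(R)=2; free=2−2=0
SNF(R) diag = [5, 10] → torsion [5, 10]

Answer: M ≅ ℤ/5 ⊕ ℤ/10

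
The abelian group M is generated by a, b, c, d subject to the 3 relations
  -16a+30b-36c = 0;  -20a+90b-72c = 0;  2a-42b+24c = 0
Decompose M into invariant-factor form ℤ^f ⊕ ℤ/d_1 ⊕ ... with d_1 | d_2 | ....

rank_ℚ(R)=3; free=4−3=1
SNF(R) diag = [2, 6, 12] → torsion [2, 6, 12]

Answer: M ≅ ℤ^1 ⊕ ℤ/2 ⊕ ℤ/6 ⊕ ℤ/12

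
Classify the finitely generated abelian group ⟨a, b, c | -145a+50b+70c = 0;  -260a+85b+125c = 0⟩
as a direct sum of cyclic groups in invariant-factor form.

rank_ℚ(R)=2; free=3−2=1
SNF(R) diag = [5, 15] → torsion [5, 15]

Answer: M ≅ ℤ^1 ⊕ ℤ/5 ⊕ ℤ/15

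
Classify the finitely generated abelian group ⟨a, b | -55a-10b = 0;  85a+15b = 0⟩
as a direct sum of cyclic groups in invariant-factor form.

rank_ℚ(R)=2; free=2−2=0
SNF(R) diag = [5, 5] → torsion [5, 5]

Answer: M ≅ ℤ/5 ⊕ ℤ/5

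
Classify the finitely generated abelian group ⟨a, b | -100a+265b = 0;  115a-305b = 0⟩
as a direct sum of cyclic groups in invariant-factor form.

Answer: M ≅ ℤ/5 ⊕ ℤ/5

Derivation:
rank_ℚ(R)=2; free=2−2=0
SNF(R) diag = [5, 5] → torsion [5, 5]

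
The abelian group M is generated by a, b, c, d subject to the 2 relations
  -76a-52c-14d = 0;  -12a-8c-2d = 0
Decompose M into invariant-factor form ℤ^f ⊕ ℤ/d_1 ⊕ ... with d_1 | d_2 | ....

Answer: M ≅ ℤ^2 ⊕ ℤ/2 ⊕ ℤ/4

Derivation:
rank_ℚ(R)=2; free=4−2=2
SNF(R) diag = [2, 4] → torsion [2, 4]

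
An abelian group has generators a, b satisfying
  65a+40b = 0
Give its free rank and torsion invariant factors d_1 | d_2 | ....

rank_ℚ(R)=1; free=2−1=1
SNF(R) diag = [5] → torsion [5]

Answer: M ≅ ℤ^1 ⊕ ℤ/5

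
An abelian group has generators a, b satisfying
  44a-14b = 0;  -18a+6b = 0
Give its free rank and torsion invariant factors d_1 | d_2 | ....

rank_ℚ(R)=2; free=2−2=0
SNF(R) diag = [2, 6] → torsion [2, 6]

Answer: M ≅ ℤ/2 ⊕ ℤ/6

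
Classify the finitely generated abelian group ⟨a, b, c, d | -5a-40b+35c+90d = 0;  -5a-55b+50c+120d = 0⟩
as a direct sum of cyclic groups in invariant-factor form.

Answer: M ≅ ℤ^2 ⊕ ℤ/5 ⊕ ℤ/15

Derivation:
rank_ℚ(R)=2; free=4−2=2
SNF(R) diag = [5, 15] → torsion [5, 15]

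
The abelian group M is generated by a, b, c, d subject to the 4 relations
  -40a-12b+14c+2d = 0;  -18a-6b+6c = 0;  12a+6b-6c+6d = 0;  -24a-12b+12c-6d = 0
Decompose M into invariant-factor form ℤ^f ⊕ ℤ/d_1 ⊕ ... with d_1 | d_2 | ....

Answer: M ≅ ℤ/2 ⊕ ℤ/6 ⊕ ℤ/6 ⊕ ℤ/6

Derivation:
rank_ℚ(R)=4; free=4−4=0
SNF(R) diag = [2, 6, 6, 6] → torsion [2, 6, 6, 6]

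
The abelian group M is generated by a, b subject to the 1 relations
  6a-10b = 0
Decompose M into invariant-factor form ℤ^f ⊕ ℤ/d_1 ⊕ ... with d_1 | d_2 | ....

rank_ℚ(R)=1; free=2−1=1
SNF(R) diag = [2] → torsion [2]

Answer: M ≅ ℤ^1 ⊕ ℤ/2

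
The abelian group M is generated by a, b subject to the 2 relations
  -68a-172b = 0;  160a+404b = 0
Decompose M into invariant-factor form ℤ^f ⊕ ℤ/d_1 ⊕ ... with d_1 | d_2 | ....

Answer: M ≅ ℤ/4 ⊕ ℤ/12

Derivation:
rank_ℚ(R)=2; free=2−2=0
SNF(R) diag = [4, 12] → torsion [4, 12]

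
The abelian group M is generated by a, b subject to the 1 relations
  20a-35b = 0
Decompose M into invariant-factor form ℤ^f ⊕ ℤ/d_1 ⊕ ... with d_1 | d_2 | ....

Answer: M ≅ ℤ^1 ⊕ ℤ/5

Derivation:
rank_ℚ(R)=1; free=2−1=1
SNF(R) diag = [5] → torsion [5]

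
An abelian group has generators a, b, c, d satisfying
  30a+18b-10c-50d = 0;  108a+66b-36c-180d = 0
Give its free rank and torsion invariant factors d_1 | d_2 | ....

Answer: M ≅ ℤ^2 ⊕ ℤ/2 ⊕ ℤ/6

Derivation:
rank_ℚ(R)=2; free=4−2=2
SNF(R) diag = [2, 6] → torsion [2, 6]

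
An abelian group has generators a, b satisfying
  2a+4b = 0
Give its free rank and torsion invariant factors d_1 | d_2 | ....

Answer: M ≅ ℤ^1 ⊕ ℤ/2

Derivation:
rank_ℚ(R)=1; free=2−1=1
SNF(R) diag = [2] → torsion [2]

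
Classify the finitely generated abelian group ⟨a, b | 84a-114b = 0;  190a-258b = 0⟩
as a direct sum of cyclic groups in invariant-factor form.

Answer: M ≅ ℤ/2 ⊕ ℤ/6

Derivation:
rank_ℚ(R)=2; free=2−2=0
SNF(R) diag = [2, 6] → torsion [2, 6]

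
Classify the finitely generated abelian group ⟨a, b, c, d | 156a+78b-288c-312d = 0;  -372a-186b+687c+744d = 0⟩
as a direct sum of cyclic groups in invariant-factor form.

Answer: M ≅ ℤ^2 ⊕ ℤ/3 ⊕ ℤ/6

Derivation:
rank_ℚ(R)=2; free=4−2=2
SNF(R) diag = [3, 6] → torsion [3, 6]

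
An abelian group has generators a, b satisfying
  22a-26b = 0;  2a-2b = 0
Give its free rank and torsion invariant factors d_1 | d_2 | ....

rank_ℚ(R)=2; free=2−2=0
SNF(R) diag = [2, 4] → torsion [2, 4]

Answer: M ≅ ℤ/2 ⊕ ℤ/4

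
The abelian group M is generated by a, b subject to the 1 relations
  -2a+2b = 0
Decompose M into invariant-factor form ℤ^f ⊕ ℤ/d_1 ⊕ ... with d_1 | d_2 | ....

rank_ℚ(R)=1; free=2−1=1
SNF(R) diag = [2] → torsion [2]

Answer: M ≅ ℤ^1 ⊕ ℤ/2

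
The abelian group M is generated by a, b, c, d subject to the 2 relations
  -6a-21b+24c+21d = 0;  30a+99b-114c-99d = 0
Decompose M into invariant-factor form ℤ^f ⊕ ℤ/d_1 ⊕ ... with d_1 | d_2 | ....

Answer: M ≅ ℤ^2 ⊕ ℤ/3 ⊕ ℤ/6

Derivation:
rank_ℚ(R)=2; free=4−2=2
SNF(R) diag = [3, 6] → torsion [3, 6]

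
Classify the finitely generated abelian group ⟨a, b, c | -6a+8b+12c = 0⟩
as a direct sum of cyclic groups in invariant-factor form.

Answer: M ≅ ℤ^2 ⊕ ℤ/2

Derivation:
rank_ℚ(R)=1; free=3−1=2
SNF(R) diag = [2] → torsion [2]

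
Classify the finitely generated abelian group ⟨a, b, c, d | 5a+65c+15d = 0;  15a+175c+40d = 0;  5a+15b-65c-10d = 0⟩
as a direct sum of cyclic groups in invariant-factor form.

Answer: M ≅ ℤ^1 ⊕ ℤ/5 ⊕ ℤ/5 ⊕ ℤ/15

Derivation:
rank_ℚ(R)=3; free=4−3=1
SNF(R) diag = [5, 5, 15] → torsion [5, 5, 15]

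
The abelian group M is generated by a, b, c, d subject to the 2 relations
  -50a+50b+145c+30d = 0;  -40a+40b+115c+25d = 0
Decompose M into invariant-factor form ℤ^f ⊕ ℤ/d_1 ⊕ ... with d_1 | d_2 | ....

rank_ℚ(R)=2; free=4−2=2
SNF(R) diag = [5, 5] → torsion [5, 5]

Answer: M ≅ ℤ^2 ⊕ ℤ/5 ⊕ ℤ/5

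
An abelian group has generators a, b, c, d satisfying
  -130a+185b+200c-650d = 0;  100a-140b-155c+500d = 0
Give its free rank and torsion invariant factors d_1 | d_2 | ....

rank_ℚ(R)=2; free=4−2=2
SNF(R) diag = [5, 15] → torsion [5, 15]

Answer: M ≅ ℤ^2 ⊕ ℤ/5 ⊕ ℤ/15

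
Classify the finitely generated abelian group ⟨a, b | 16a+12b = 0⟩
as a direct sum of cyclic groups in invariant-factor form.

rank_ℚ(R)=1; free=2−1=1
SNF(R) diag = [4] → torsion [4]

Answer: M ≅ ℤ^1 ⊕ ℤ/4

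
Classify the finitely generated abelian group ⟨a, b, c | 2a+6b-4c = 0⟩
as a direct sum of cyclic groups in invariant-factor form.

Answer: M ≅ ℤ^2 ⊕ ℤ/2

Derivation:
rank_ℚ(R)=1; free=3−1=2
SNF(R) diag = [2] → torsion [2]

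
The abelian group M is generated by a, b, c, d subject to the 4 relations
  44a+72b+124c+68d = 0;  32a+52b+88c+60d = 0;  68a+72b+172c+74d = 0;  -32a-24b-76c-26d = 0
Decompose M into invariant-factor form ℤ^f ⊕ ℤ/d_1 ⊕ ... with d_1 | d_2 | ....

Answer: M ≅ ℤ/2 ⊕ ℤ/4 ⊕ ℤ/12 ⊕ ℤ/36

Derivation:
rank_ℚ(R)=4; free=4−4=0
SNF(R) diag = [2, 4, 12, 36] → torsion [2, 4, 12, 36]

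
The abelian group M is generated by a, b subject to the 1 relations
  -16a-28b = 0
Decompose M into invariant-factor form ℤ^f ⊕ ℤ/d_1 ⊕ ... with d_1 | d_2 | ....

rank_ℚ(R)=1; free=2−1=1
SNF(R) diag = [4] → torsion [4]

Answer: M ≅ ℤ^1 ⊕ ℤ/4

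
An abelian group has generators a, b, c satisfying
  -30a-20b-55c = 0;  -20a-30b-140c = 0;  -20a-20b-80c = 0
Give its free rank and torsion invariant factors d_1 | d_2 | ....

Answer: M ≅ ℤ/5 ⊕ ℤ/10 ⊕ ℤ/20

Derivation:
rank_ℚ(R)=3; free=3−3=0
SNF(R) diag = [5, 10, 20] → torsion [5, 10, 20]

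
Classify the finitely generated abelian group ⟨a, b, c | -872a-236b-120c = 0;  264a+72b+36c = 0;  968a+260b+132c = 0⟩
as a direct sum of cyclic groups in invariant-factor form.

rank_ℚ(R)=3; free=3−3=0
SNF(R) diag = [4, 12, 24] → torsion [4, 12, 24]

Answer: M ≅ ℤ/4 ⊕ ℤ/12 ⊕ ℤ/24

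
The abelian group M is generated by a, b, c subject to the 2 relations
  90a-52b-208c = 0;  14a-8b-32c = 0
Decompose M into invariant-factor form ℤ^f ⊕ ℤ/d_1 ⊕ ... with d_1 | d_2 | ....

rank_ℚ(R)=2; free=3−2=1
SNF(R) diag = [2, 4] → torsion [2, 4]

Answer: M ≅ ℤ^1 ⊕ ℤ/2 ⊕ ℤ/4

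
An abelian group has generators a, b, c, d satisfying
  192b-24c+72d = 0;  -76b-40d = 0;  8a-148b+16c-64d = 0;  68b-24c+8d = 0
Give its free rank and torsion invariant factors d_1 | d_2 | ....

rank_ℚ(R)=4; free=4−4=0
SNF(R) diag = [4, 8, 24, 24] → torsion [4, 8, 24, 24]

Answer: M ≅ ℤ/4 ⊕ ℤ/8 ⊕ ℤ/24 ⊕ ℤ/24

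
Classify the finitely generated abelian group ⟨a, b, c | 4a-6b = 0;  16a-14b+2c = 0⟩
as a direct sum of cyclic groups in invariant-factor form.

Answer: M ≅ ℤ^1 ⊕ ℤ/2 ⊕ ℤ/2

Derivation:
rank_ℚ(R)=2; free=3−2=1
SNF(R) diag = [2, 2] → torsion [2, 2]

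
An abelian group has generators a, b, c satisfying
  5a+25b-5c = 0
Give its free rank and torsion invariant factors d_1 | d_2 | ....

rank_ℚ(R)=1; free=3−1=2
SNF(R) diag = [5] → torsion [5]

Answer: M ≅ ℤ^2 ⊕ ℤ/5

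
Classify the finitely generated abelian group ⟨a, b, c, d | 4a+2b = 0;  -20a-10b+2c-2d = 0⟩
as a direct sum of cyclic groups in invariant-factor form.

rank_ℚ(R)=2; free=4−2=2
SNF(R) diag = [2, 2] → torsion [2, 2]

Answer: M ≅ ℤ^2 ⊕ ℤ/2 ⊕ ℤ/2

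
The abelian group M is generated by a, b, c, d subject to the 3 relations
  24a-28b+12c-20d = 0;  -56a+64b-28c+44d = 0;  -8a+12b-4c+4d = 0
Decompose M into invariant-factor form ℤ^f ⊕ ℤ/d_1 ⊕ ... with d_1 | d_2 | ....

Answer: M ≅ ℤ^1 ⊕ ℤ/4 ⊕ ℤ/4 ⊕ ℤ/8

Derivation:
rank_ℚ(R)=3; free=4−3=1
SNF(R) diag = [4, 4, 8] → torsion [4, 4, 8]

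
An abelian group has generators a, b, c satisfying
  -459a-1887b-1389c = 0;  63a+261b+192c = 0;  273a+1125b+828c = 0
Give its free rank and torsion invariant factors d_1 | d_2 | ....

rank_ℚ(R)=3; free=3−3=0
SNF(R) diag = [3, 3, 6] → torsion [3, 3, 6]

Answer: M ≅ ℤ/3 ⊕ ℤ/3 ⊕ ℤ/6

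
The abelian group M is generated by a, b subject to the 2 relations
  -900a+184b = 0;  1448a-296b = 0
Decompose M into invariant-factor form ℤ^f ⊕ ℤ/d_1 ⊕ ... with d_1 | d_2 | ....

rank_ℚ(R)=2; free=2−2=0
SNF(R) diag = [4, 8] → torsion [4, 8]

Answer: M ≅ ℤ/4 ⊕ ℤ/8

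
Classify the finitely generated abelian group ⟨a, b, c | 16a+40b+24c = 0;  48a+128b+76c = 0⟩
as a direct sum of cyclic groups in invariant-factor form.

Answer: M ≅ ℤ^1 ⊕ ℤ/4 ⊕ ℤ/8

Derivation:
rank_ℚ(R)=2; free=3−2=1
SNF(R) diag = [4, 8] → torsion [4, 8]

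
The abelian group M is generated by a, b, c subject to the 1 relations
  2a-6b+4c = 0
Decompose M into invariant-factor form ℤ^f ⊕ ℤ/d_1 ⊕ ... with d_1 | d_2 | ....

rank_ℚ(R)=1; free=3−1=2
SNF(R) diag = [2] → torsion [2]

Answer: M ≅ ℤ^2 ⊕ ℤ/2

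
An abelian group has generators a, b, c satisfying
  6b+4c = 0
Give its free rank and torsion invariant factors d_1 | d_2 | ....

rank_ℚ(R)=1; free=3−1=2
SNF(R) diag = [2] → torsion [2]

Answer: M ≅ ℤ^2 ⊕ ℤ/2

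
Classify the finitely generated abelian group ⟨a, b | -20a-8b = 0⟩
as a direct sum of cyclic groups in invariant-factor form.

rank_ℚ(R)=1; free=2−1=1
SNF(R) diag = [4] → torsion [4]

Answer: M ≅ ℤ^1 ⊕ ℤ/4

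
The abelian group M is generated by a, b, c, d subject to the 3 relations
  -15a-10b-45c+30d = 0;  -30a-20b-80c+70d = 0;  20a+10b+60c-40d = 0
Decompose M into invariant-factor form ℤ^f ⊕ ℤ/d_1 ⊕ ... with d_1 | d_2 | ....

Answer: M ≅ ℤ^1 ⊕ ℤ/5 ⊕ ℤ/10 ⊕ ℤ/10

Derivation:
rank_ℚ(R)=3; free=4−3=1
SNF(R) diag = [5, 10, 10] → torsion [5, 10, 10]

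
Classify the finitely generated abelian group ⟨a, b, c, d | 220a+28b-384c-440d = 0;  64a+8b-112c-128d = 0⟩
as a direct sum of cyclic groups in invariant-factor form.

Answer: M ≅ ℤ^2 ⊕ ℤ/4 ⊕ ℤ/8

Derivation:
rank_ℚ(R)=2; free=4−2=2
SNF(R) diag = [4, 8] → torsion [4, 8]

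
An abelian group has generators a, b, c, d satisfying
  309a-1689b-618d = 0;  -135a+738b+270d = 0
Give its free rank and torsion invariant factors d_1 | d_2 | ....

Answer: M ≅ ℤ^2 ⊕ ℤ/3 ⊕ ℤ/9

Derivation:
rank_ℚ(R)=2; free=4−2=2
SNF(R) diag = [3, 9] → torsion [3, 9]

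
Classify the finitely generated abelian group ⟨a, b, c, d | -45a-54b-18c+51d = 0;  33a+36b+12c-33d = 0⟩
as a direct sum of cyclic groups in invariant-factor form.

Answer: M ≅ ℤ^2 ⊕ ℤ/3 ⊕ ℤ/6

Derivation:
rank_ℚ(R)=2; free=4−2=2
SNF(R) diag = [3, 6] → torsion [3, 6]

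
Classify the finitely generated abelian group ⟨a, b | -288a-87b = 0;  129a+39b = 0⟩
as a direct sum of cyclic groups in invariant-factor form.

rank_ℚ(R)=2; free=2−2=0
SNF(R) diag = [3, 3] → torsion [3, 3]

Answer: M ≅ ℤ/3 ⊕ ℤ/3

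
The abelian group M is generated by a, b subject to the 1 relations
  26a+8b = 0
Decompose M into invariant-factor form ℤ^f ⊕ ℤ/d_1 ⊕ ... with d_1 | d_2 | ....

rank_ℚ(R)=1; free=2−1=1
SNF(R) diag = [2] → torsion [2]

Answer: M ≅ ℤ^1 ⊕ ℤ/2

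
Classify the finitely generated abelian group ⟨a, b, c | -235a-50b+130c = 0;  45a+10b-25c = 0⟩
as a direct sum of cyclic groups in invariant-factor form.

rank_ℚ(R)=2; free=3−2=1
SNF(R) diag = [5, 5] → torsion [5, 5]

Answer: M ≅ ℤ^1 ⊕ ℤ/5 ⊕ ℤ/5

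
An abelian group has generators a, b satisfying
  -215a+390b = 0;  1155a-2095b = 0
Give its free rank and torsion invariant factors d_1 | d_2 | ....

rank_ℚ(R)=2; free=2−2=0
SNF(R) diag = [5, 5] → torsion [5, 5]

Answer: M ≅ ℤ/5 ⊕ ℤ/5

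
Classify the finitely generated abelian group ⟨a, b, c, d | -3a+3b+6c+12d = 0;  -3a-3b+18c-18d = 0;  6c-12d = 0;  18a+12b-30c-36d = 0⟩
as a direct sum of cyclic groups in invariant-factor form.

rank_ℚ(R)=4; free=4−4=0
SNF(R) diag = [3, 6, 6, 18] → torsion [3, 6, 6, 18]

Answer: M ≅ ℤ/3 ⊕ ℤ/6 ⊕ ℤ/6 ⊕ ℤ/18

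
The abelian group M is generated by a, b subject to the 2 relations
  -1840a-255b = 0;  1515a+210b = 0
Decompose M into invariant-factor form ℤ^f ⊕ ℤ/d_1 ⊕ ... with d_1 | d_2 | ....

rank_ℚ(R)=2; free=2−2=0
SNF(R) diag = [5, 15] → torsion [5, 15]

Answer: M ≅ ℤ/5 ⊕ ℤ/15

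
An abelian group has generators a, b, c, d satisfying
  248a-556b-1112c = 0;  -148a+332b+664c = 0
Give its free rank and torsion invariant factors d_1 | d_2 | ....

rank_ℚ(R)=2; free=4−2=2
SNF(R) diag = [4, 12] → torsion [4, 12]

Answer: M ≅ ℤ^2 ⊕ ℤ/4 ⊕ ℤ/12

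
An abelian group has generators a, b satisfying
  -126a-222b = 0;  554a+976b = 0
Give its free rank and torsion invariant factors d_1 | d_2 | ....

rank_ℚ(R)=2; free=2−2=0
SNF(R) diag = [2, 6] → torsion [2, 6]

Answer: M ≅ ℤ/2 ⊕ ℤ/6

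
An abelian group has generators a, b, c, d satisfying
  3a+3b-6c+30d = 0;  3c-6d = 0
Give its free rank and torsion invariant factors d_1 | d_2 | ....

Answer: M ≅ ℤ^2 ⊕ ℤ/3 ⊕ ℤ/3

Derivation:
rank_ℚ(R)=2; free=4−2=2
SNF(R) diag = [3, 3] → torsion [3, 3]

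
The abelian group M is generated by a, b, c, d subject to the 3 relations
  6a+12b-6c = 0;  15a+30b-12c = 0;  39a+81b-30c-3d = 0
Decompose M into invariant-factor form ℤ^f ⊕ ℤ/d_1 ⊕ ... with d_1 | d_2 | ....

Answer: M ≅ ℤ^1 ⊕ ℤ/3 ⊕ ℤ/3 ⊕ ℤ/6

Derivation:
rank_ℚ(R)=3; free=4−3=1
SNF(R) diag = [3, 3, 6] → torsion [3, 3, 6]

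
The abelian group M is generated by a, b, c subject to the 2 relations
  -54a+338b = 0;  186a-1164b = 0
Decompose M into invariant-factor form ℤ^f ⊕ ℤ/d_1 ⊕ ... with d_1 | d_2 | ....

rank_ℚ(R)=2; free=3−2=1
SNF(R) diag = [2, 6] → torsion [2, 6]

Answer: M ≅ ℤ^1 ⊕ ℤ/2 ⊕ ℤ/6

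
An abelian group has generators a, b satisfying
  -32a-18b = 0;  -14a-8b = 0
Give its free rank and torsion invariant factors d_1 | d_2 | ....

Answer: M ≅ ℤ/2 ⊕ ℤ/2

Derivation:
rank_ℚ(R)=2; free=2−2=0
SNF(R) diag = [2, 2] → torsion [2, 2]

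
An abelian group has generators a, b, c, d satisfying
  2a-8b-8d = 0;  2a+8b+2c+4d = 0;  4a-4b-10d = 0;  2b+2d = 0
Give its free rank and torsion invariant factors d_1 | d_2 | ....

Answer: M ≅ ℤ/2 ⊕ ℤ/2 ⊕ ℤ/2 ⊕ ℤ/6

Derivation:
rank_ℚ(R)=4; free=4−4=0
SNF(R) diag = [2, 2, 2, 6] → torsion [2, 2, 2, 6]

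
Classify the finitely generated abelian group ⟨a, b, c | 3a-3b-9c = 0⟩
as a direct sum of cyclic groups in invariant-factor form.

rank_ℚ(R)=1; free=3−1=2
SNF(R) diag = [3] → torsion [3]

Answer: M ≅ ℤ^2 ⊕ ℤ/3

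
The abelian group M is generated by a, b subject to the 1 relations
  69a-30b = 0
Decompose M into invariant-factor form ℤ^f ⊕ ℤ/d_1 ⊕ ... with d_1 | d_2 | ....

rank_ℚ(R)=1; free=2−1=1
SNF(R) diag = [3] → torsion [3]

Answer: M ≅ ℤ^1 ⊕ ℤ/3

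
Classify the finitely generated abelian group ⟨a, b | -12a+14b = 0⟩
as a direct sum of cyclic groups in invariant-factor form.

Answer: M ≅ ℤ^1 ⊕ ℤ/2

Derivation:
rank_ℚ(R)=1; free=2−1=1
SNF(R) diag = [2] → torsion [2]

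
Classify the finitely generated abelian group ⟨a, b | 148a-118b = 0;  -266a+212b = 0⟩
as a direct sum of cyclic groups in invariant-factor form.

rank_ℚ(R)=2; free=2−2=0
SNF(R) diag = [2, 6] → torsion [2, 6]

Answer: M ≅ ℤ/2 ⊕ ℤ/6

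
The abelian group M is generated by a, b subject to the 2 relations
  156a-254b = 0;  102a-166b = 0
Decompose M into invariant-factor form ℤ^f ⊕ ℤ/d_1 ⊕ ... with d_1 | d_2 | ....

rank_ℚ(R)=2; free=2−2=0
SNF(R) diag = [2, 6] → torsion [2, 6]

Answer: M ≅ ℤ/2 ⊕ ℤ/6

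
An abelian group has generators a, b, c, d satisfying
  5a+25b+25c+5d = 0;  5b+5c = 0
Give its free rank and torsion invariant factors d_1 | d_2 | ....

Answer: M ≅ ℤ^2 ⊕ ℤ/5 ⊕ ℤ/5

Derivation:
rank_ℚ(R)=2; free=4−2=2
SNF(R) diag = [5, 5] → torsion [5, 5]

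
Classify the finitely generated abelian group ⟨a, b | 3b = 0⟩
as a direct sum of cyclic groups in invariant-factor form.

Answer: M ≅ ℤ^1 ⊕ ℤ/3

Derivation:
rank_ℚ(R)=1; free=2−1=1
SNF(R) diag = [3] → torsion [3]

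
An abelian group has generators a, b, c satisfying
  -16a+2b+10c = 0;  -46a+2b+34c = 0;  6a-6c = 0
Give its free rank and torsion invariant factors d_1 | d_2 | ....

Answer: M ≅ ℤ/2 ⊕ ℤ/6 ⊕ ℤ/6

Derivation:
rank_ℚ(R)=3; free=3−3=0
SNF(R) diag = [2, 6, 6] → torsion [2, 6, 6]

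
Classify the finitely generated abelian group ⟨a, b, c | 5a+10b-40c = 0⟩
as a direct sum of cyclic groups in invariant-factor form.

Answer: M ≅ ℤ^2 ⊕ ℤ/5

Derivation:
rank_ℚ(R)=1; free=3−1=2
SNF(R) diag = [5] → torsion [5]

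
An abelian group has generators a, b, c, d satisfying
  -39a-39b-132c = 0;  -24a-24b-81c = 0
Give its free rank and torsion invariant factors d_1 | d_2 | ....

rank_ℚ(R)=2; free=4−2=2
SNF(R) diag = [3, 3] → torsion [3, 3]

Answer: M ≅ ℤ^2 ⊕ ℤ/3 ⊕ ℤ/3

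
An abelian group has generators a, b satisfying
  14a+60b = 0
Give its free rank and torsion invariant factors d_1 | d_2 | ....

Answer: M ≅ ℤ^1 ⊕ ℤ/2

Derivation:
rank_ℚ(R)=1; free=2−1=1
SNF(R) diag = [2] → torsion [2]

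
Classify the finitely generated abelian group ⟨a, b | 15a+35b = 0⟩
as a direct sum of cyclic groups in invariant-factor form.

rank_ℚ(R)=1; free=2−1=1
SNF(R) diag = [5] → torsion [5]

Answer: M ≅ ℤ^1 ⊕ ℤ/5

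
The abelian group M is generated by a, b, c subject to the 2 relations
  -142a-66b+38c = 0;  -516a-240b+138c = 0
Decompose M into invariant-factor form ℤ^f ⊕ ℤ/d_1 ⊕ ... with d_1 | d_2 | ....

rank_ℚ(R)=2; free=3−2=1
SNF(R) diag = [2, 6] → torsion [2, 6]

Answer: M ≅ ℤ^1 ⊕ ℤ/2 ⊕ ℤ/6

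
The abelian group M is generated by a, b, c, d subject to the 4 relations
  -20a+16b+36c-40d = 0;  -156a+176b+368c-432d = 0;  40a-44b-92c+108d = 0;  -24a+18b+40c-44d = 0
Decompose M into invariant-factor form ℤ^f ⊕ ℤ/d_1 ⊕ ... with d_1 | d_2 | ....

rank_ℚ(R)=4; free=4−4=0
SNF(R) diag = [2, 4, 4, 12] → torsion [2, 4, 4, 12]

Answer: M ≅ ℤ/2 ⊕ ℤ/4 ⊕ ℤ/4 ⊕ ℤ/12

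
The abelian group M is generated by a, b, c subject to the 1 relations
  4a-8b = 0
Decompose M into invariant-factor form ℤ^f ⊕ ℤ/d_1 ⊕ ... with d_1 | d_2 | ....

Answer: M ≅ ℤ^2 ⊕ ℤ/4

Derivation:
rank_ℚ(R)=1; free=3−1=2
SNF(R) diag = [4] → torsion [4]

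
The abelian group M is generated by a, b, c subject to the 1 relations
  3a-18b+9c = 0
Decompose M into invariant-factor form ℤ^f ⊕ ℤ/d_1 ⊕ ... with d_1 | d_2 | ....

Answer: M ≅ ℤ^2 ⊕ ℤ/3

Derivation:
rank_ℚ(R)=1; free=3−1=2
SNF(R) diag = [3] → torsion [3]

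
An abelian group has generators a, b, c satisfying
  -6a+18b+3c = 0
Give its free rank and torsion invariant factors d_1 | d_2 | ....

Answer: M ≅ ℤ^2 ⊕ ℤ/3

Derivation:
rank_ℚ(R)=1; free=3−1=2
SNF(R) diag = [3] → torsion [3]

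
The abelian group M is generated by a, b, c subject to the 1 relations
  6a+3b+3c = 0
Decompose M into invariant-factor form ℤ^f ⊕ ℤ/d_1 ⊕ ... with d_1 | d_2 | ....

rank_ℚ(R)=1; free=3−1=2
SNF(R) diag = [3] → torsion [3]

Answer: M ≅ ℤ^2 ⊕ ℤ/3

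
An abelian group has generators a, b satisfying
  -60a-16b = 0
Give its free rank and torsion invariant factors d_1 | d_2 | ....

Answer: M ≅ ℤ^1 ⊕ ℤ/4

Derivation:
rank_ℚ(R)=1; free=2−1=1
SNF(R) diag = [4] → torsion [4]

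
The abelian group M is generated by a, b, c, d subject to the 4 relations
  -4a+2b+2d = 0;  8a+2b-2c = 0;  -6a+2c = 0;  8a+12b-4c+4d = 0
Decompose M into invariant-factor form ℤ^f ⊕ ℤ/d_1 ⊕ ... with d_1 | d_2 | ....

rank_ℚ(R)=4; free=4−4=0
SNF(R) diag = [2, 2, 2, 4] → torsion [2, 2, 2, 4]

Answer: M ≅ ℤ/2 ⊕ ℤ/2 ⊕ ℤ/2 ⊕ ℤ/4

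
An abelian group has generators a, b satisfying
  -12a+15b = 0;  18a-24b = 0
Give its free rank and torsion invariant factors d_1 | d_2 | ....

rank_ℚ(R)=2; free=2−2=0
SNF(R) diag = [3, 6] → torsion [3, 6]

Answer: M ≅ ℤ/3 ⊕ ℤ/6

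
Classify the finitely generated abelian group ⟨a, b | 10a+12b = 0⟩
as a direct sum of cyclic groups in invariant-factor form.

rank_ℚ(R)=1; free=2−1=1
SNF(R) diag = [2] → torsion [2]

Answer: M ≅ ℤ^1 ⊕ ℤ/2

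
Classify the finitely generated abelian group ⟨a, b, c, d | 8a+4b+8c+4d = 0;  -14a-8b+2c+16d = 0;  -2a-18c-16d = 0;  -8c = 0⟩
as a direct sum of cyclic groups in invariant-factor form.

rank_ℚ(R)=4; free=4−4=0
SNF(R) diag = [2, 4, 8, 8] → torsion [2, 4, 8, 8]

Answer: M ≅ ℤ/2 ⊕ ℤ/4 ⊕ ℤ/8 ⊕ ℤ/8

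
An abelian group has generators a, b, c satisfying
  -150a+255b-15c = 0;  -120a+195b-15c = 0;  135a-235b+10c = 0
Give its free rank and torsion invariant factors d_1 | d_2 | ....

rank_ℚ(R)=3; free=3−3=0
SNF(R) diag = [5, 15, 30] → torsion [5, 15, 30]

Answer: M ≅ ℤ/5 ⊕ ℤ/15 ⊕ ℤ/30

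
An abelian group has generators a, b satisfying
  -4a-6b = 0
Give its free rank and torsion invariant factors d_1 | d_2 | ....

Answer: M ≅ ℤ^1 ⊕ ℤ/2

Derivation:
rank_ℚ(R)=1; free=2−1=1
SNF(R) diag = [2] → torsion [2]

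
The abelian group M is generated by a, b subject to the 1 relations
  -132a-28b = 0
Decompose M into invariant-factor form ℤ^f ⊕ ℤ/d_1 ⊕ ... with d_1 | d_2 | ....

Answer: M ≅ ℤ^1 ⊕ ℤ/4

Derivation:
rank_ℚ(R)=1; free=2−1=1
SNF(R) diag = [4] → torsion [4]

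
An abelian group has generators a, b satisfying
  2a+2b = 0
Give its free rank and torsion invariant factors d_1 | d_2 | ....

rank_ℚ(R)=1; free=2−1=1
SNF(R) diag = [2] → torsion [2]

Answer: M ≅ ℤ^1 ⊕ ℤ/2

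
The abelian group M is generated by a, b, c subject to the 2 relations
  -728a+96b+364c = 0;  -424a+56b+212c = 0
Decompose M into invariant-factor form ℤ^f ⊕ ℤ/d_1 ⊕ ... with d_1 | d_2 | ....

rank_ℚ(R)=2; free=3−2=1
SNF(R) diag = [4, 8] → torsion [4, 8]

Answer: M ≅ ℤ^1 ⊕ ℤ/4 ⊕ ℤ/8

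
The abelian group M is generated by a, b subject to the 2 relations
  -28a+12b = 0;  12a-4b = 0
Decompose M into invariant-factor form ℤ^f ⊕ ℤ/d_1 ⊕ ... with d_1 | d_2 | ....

rank_ℚ(R)=2; free=2−2=0
SNF(R) diag = [4, 8] → torsion [4, 8]

Answer: M ≅ ℤ/4 ⊕ ℤ/8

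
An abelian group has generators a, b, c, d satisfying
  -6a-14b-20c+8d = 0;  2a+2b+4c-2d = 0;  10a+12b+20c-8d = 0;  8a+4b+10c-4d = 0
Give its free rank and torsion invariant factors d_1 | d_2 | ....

rank_ℚ(R)=4; free=4−4=0
SNF(R) diag = [2, 2, 2, 2] → torsion [2, 2, 2, 2]

Answer: M ≅ ℤ/2 ⊕ ℤ/2 ⊕ ℤ/2 ⊕ ℤ/2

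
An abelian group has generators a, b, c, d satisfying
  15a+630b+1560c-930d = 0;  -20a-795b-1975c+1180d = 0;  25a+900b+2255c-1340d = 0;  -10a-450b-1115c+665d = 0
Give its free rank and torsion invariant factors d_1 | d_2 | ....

rank_ℚ(R)=4; free=4−4=0
SNF(R) diag = [5, 15, 15, 45] → torsion [5, 15, 15, 45]

Answer: M ≅ ℤ/5 ⊕ ℤ/15 ⊕ ℤ/15 ⊕ ℤ/45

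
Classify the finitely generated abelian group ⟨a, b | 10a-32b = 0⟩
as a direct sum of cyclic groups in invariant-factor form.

Answer: M ≅ ℤ^1 ⊕ ℤ/2

Derivation:
rank_ℚ(R)=1; free=2−1=1
SNF(R) diag = [2] → torsion [2]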